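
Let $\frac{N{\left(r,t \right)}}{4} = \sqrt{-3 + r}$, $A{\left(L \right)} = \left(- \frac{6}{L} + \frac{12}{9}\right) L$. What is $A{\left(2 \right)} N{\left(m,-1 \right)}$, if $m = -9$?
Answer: $- \frac{80 i \sqrt{3}}{3} \approx - 46.188 i$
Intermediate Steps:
$A{\left(L \right)} = L \left(\frac{4}{3} - \frac{6}{L}\right)$ ($A{\left(L \right)} = \left(- \frac{6}{L} + 12 \cdot \frac{1}{9}\right) L = \left(- \frac{6}{L} + \frac{4}{3}\right) L = \left(\frac{4}{3} - \frac{6}{L}\right) L = L \left(\frac{4}{3} - \frac{6}{L}\right)$)
$N{\left(r,t \right)} = 4 \sqrt{-3 + r}$
$A{\left(2 \right)} N{\left(m,-1 \right)} = \left(-6 + \frac{4}{3} \cdot 2\right) 4 \sqrt{-3 - 9} = \left(-6 + \frac{8}{3}\right) 4 \sqrt{-12} = - \frac{10 \cdot 4 \cdot 2 i \sqrt{3}}{3} = - \frac{10 \cdot 8 i \sqrt{3}}{3} = - \frac{80 i \sqrt{3}}{3}$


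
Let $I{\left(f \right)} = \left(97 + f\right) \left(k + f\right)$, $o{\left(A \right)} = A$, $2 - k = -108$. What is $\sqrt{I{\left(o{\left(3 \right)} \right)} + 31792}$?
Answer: $18 \sqrt{133} \approx 207.59$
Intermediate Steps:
$k = 110$ ($k = 2 - -108 = 2 + 108 = 110$)
$I{\left(f \right)} = \left(97 + f\right) \left(110 + f\right)$
$\sqrt{I{\left(o{\left(3 \right)} \right)} + 31792} = \sqrt{\left(10670 + 3^{2} + 207 \cdot 3\right) + 31792} = \sqrt{\left(10670 + 9 + 621\right) + 31792} = \sqrt{11300 + 31792} = \sqrt{43092} = 18 \sqrt{133}$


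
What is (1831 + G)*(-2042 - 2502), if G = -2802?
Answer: 4412224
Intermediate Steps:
(1831 + G)*(-2042 - 2502) = (1831 - 2802)*(-2042 - 2502) = -971*(-4544) = 4412224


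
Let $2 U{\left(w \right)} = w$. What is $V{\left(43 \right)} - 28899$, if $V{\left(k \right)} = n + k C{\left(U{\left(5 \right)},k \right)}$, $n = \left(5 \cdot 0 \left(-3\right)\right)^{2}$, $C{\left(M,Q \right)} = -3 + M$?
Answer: $- \frac{57841}{2} \approx -28921.0$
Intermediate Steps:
$U{\left(w \right)} = \frac{w}{2}$
$n = 0$ ($n = \left(0 \left(-3\right)\right)^{2} = 0^{2} = 0$)
$V{\left(k \right)} = - \frac{k}{2}$ ($V{\left(k \right)} = 0 + k \left(-3 + \frac{1}{2} \cdot 5\right) = 0 + k \left(-3 + \frac{5}{2}\right) = 0 + k \left(- \frac{1}{2}\right) = 0 - \frac{k}{2} = - \frac{k}{2}$)
$V{\left(43 \right)} - 28899 = \left(- \frac{1}{2}\right) 43 - 28899 = - \frac{43}{2} - 28899 = - \frac{57841}{2}$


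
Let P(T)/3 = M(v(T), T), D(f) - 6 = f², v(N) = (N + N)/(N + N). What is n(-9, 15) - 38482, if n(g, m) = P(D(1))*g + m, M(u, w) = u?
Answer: -38494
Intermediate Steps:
v(N) = 1 (v(N) = (2*N)/((2*N)) = (2*N)*(1/(2*N)) = 1)
D(f) = 6 + f²
P(T) = 3 (P(T) = 3*1 = 3)
n(g, m) = m + 3*g (n(g, m) = 3*g + m = m + 3*g)
n(-9, 15) - 38482 = (15 + 3*(-9)) - 38482 = (15 - 27) - 38482 = -12 - 38482 = -38494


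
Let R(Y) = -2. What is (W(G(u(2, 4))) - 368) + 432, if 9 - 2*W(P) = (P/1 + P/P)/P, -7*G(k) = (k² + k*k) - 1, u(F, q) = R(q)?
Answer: 137/2 ≈ 68.500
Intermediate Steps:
u(F, q) = -2
G(k) = ⅐ - 2*k²/7 (G(k) = -((k² + k*k) - 1)/7 = -((k² + k²) - 1)/7 = -(2*k² - 1)/7 = -(-1 + 2*k²)/7 = ⅐ - 2*k²/7)
W(P) = 9/2 - (1 + P)/(2*P) (W(P) = 9/2 - (P/1 + P/P)/(2*P) = 9/2 - (P*1 + 1)/(2*P) = 9/2 - (P + 1)/(2*P) = 9/2 - (1 + P)/(2*P))
(W(G(u(2, 4))) - 368) + 432 = ((4 - 1/(2*(⅐ - 2/7*(-2)²))) - 368) + 432 = ((4 - 1/(2*(⅐ - 2/7*4))) - 368) + 432 = ((4 - 1/(2*(⅐ - 8/7))) - 368) + 432 = ((4 - ½/(-1)) - 368) + 432 = ((4 - ½*(-1)) - 368) + 432 = ((4 + ½) - 368) + 432 = (9/2 - 368) + 432 = -727/2 + 432 = 137/2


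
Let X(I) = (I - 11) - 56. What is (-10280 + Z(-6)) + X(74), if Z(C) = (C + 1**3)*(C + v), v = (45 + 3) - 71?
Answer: -10128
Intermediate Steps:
X(I) = -67 + I (X(I) = (-11 + I) - 56 = -67 + I)
v = -23 (v = 48 - 71 = -23)
Z(C) = (1 + C)*(-23 + C) (Z(C) = (C + 1**3)*(C - 23) = (C + 1)*(-23 + C) = (1 + C)*(-23 + C))
(-10280 + Z(-6)) + X(74) = (-10280 + (-23 + (-6)**2 - 22*(-6))) + (-67 + 74) = (-10280 + (-23 + 36 + 132)) + 7 = (-10280 + 145) + 7 = -10135 + 7 = -10128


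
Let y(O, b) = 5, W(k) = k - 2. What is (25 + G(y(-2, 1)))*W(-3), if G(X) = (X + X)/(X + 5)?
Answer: -130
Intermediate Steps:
W(k) = -2 + k
G(X) = 2*X/(5 + X) (G(X) = (2*X)/(5 + X) = 2*X/(5 + X))
(25 + G(y(-2, 1)))*W(-3) = (25 + 2*5/(5 + 5))*(-2 - 3) = (25 + 2*5/10)*(-5) = (25 + 2*5*(⅒))*(-5) = (25 + 1)*(-5) = 26*(-5) = -130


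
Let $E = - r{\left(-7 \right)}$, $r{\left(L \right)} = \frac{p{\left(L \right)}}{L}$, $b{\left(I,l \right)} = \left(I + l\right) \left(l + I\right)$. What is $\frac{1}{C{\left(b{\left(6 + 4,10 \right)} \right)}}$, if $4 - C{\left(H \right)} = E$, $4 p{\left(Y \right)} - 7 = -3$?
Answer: $\frac{7}{27} \approx 0.25926$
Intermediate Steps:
$p{\left(Y \right)} = 1$ ($p{\left(Y \right)} = \frac{7}{4} + \frac{1}{4} \left(-3\right) = \frac{7}{4} - \frac{3}{4} = 1$)
$b{\left(I,l \right)} = \left(I + l\right)^{2}$ ($b{\left(I,l \right)} = \left(I + l\right) \left(I + l\right) = \left(I + l\right)^{2}$)
$r{\left(L \right)} = \frac{1}{L}$ ($r{\left(L \right)} = 1 \frac{1}{L} = \frac{1}{L}$)
$E = \frac{1}{7}$ ($E = - \frac{1}{-7} = \left(-1\right) \left(- \frac{1}{7}\right) = \frac{1}{7} \approx 0.14286$)
$C{\left(H \right)} = \frac{27}{7}$ ($C{\left(H \right)} = 4 - \frac{1}{7} = \frac{27}{7}$)
$\frac{1}{C{\left(b{\left(6 + 4,10 \right)} \right)}} = \frac{1}{\frac{27}{7}} = \frac{7}{27}$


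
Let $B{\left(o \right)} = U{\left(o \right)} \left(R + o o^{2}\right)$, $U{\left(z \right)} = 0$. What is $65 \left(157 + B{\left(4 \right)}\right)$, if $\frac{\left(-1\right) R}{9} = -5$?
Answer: $10205$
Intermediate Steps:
$R = 45$ ($R = \left(-9\right) \left(-5\right) = 45$)
$B{\left(o \right)} = 0$ ($B{\left(o \right)} = 0 \left(45 + o o^{2}\right) = 0 \left(45 + o^{3}\right) = 0$)
$65 \left(157 + B{\left(4 \right)}\right) = 65 \left(157 + 0\right) = 65 \cdot 157 = 10205$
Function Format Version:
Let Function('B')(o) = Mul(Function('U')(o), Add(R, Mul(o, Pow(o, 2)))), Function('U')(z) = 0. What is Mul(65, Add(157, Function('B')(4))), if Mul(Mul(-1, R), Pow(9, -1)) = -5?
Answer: 10205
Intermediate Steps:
R = 45 (R = Mul(-9, -5) = 45)
Function('B')(o) = 0 (Function('B')(o) = Mul(0, Add(45, Mul(o, Pow(o, 2)))) = Mul(0, Add(45, Pow(o, 3))) = 0)
Mul(65, Add(157, Function('B')(4))) = Mul(65, Add(157, 0)) = Mul(65, 157) = 10205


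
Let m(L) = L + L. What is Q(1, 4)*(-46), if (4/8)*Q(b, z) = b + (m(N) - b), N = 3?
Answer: -552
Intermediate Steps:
m(L) = 2*L
Q(b, z) = 12 (Q(b, z) = 2*(b + (2*3 - b)) = 2*(b + (6 - b)) = 2*6 = 12)
Q(1, 4)*(-46) = 12*(-46) = -552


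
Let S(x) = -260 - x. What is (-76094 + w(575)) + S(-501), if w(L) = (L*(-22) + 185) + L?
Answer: -87743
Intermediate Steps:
w(L) = 185 - 21*L (w(L) = (-22*L + 185) + L = (185 - 22*L) + L = 185 - 21*L)
(-76094 + w(575)) + S(-501) = (-76094 + (185 - 21*575)) + (-260 - 1*(-501)) = (-76094 + (185 - 12075)) + (-260 + 501) = (-76094 - 11890) + 241 = -87984 + 241 = -87743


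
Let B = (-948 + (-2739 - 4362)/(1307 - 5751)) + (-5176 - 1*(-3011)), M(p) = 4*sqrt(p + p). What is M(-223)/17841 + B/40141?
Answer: -13827071/178386604 + 4*I*sqrt(446)/17841 ≈ -0.077512 + 0.0047349*I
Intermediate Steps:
M(p) = 4*sqrt(2)*sqrt(p) (M(p) = 4*sqrt(2*p) = 4*(sqrt(2)*sqrt(p)) = 4*sqrt(2)*sqrt(p))
B = -13827071/4444 (B = (-948 - 7101/(-4444)) + (-5176 + 3011) = (-948 - 7101*(-1/4444)) - 2165 = (-948 + 7101/4444) - 2165 = -4205811/4444 - 2165 = -13827071/4444 ≈ -3111.4)
M(-223)/17841 + B/40141 = (4*sqrt(2)*sqrt(-223))/17841 - 13827071/4444/40141 = (4*sqrt(2)*(I*sqrt(223)))*(1/17841) - 13827071/4444*1/40141 = (4*I*sqrt(446))*(1/17841) - 13827071/178386604 = 4*I*sqrt(446)/17841 - 13827071/178386604 = -13827071/178386604 + 4*I*sqrt(446)/17841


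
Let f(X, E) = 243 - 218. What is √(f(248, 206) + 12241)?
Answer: √12266 ≈ 110.75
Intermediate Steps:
f(X, E) = 25
√(f(248, 206) + 12241) = √(25 + 12241) = √12266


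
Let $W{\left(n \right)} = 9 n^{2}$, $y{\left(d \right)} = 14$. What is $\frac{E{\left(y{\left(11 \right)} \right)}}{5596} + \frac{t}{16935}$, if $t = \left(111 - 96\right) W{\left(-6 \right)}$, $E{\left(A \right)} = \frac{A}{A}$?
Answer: $\frac{1814233}{6317884} \approx 0.28716$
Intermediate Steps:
$E{\left(A \right)} = 1$
$t = 4860$ ($t = \left(111 - 96\right) 9 \left(-6\right)^{2} = 15 \cdot 9 \cdot 36 = 15 \cdot 324 = 4860$)
$\frac{E{\left(y{\left(11 \right)} \right)}}{5596} + \frac{t}{16935} = 1 \cdot \frac{1}{5596} + \frac{4860}{16935} = 1 \cdot \frac{1}{5596} + 4860 \cdot \frac{1}{16935} = \frac{1}{5596} + \frac{324}{1129} = \frac{1814233}{6317884}$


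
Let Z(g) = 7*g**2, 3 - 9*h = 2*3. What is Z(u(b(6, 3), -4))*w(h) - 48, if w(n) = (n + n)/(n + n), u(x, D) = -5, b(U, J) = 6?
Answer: 127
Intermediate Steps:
h = -1/3 (h = 1/3 - 2*3/9 = 1/3 - 1/9*6 = 1/3 - 2/3 = -1/3 ≈ -0.33333)
w(n) = 1 (w(n) = (2*n)/((2*n)) = (2*n)*(1/(2*n)) = 1)
Z(u(b(6, 3), -4))*w(h) - 48 = (7*(-5)**2)*1 - 48 = (7*25)*1 - 48 = 175*1 - 48 = 175 - 48 = 127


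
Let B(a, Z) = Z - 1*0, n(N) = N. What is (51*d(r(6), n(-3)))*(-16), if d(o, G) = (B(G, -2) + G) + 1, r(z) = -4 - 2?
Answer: 3264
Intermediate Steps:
B(a, Z) = Z (B(a, Z) = Z + 0 = Z)
r(z) = -6
d(o, G) = -1 + G (d(o, G) = (-2 + G) + 1 = -1 + G)
(51*d(r(6), n(-3)))*(-16) = (51*(-1 - 3))*(-16) = (51*(-4))*(-16) = -204*(-16) = 3264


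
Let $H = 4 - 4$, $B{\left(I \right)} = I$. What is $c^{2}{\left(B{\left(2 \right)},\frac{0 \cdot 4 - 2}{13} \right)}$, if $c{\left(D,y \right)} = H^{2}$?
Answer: $0$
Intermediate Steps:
$H = 0$
$c{\left(D,y \right)} = 0$ ($c{\left(D,y \right)} = 0^{2} = 0$)
$c^{2}{\left(B{\left(2 \right)},\frac{0 \cdot 4 - 2}{13} \right)} = 0^{2} = 0$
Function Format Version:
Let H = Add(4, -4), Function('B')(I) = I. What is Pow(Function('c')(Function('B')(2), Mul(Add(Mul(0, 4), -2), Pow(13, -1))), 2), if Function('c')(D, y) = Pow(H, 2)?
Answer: 0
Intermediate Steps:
H = 0
Function('c')(D, y) = 0 (Function('c')(D, y) = Pow(0, 2) = 0)
Pow(Function('c')(Function('B')(2), Mul(Add(Mul(0, 4), -2), Pow(13, -1))), 2) = Pow(0, 2) = 0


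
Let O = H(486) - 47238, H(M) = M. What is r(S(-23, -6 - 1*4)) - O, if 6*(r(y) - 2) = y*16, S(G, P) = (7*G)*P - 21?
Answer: 152974/3 ≈ 50991.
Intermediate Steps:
S(G, P) = -21 + 7*G*P (S(G, P) = 7*G*P - 21 = -21 + 7*G*P)
r(y) = 2 + 8*y/3 (r(y) = 2 + (y*16)/6 = 2 + (16*y)/6 = 2 + 8*y/3)
O = -46752 (O = 486 - 47238 = -46752)
r(S(-23, -6 - 1*4)) - O = (2 + 8*(-21 + 7*(-23)*(-6 - 1*4))/3) - 1*(-46752) = (2 + 8*(-21 + 7*(-23)*(-6 - 4))/3) + 46752 = (2 + 8*(-21 + 7*(-23)*(-10))/3) + 46752 = (2 + 8*(-21 + 1610)/3) + 46752 = (2 + (8/3)*1589) + 46752 = (2 + 12712/3) + 46752 = 12718/3 + 46752 = 152974/3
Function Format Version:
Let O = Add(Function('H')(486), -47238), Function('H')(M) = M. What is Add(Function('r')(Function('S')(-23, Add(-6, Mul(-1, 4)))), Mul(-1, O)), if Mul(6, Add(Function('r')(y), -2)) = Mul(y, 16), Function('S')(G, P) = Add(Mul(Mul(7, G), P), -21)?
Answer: Rational(152974, 3) ≈ 50991.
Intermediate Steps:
Function('S')(G, P) = Add(-21, Mul(7, G, P)) (Function('S')(G, P) = Add(Mul(7, G, P), -21) = Add(-21, Mul(7, G, P)))
Function('r')(y) = Add(2, Mul(Rational(8, 3), y)) (Function('r')(y) = Add(2, Mul(Rational(1, 6), Mul(y, 16))) = Add(2, Mul(Rational(1, 6), Mul(16, y))) = Add(2, Mul(Rational(8, 3), y)))
O = -46752 (O = Add(486, -47238) = -46752)
Add(Function('r')(Function('S')(-23, Add(-6, Mul(-1, 4)))), Mul(-1, O)) = Add(Add(2, Mul(Rational(8, 3), Add(-21, Mul(7, -23, Add(-6, Mul(-1, 4)))))), Mul(-1, -46752)) = Add(Add(2, Mul(Rational(8, 3), Add(-21, Mul(7, -23, Add(-6, -4))))), 46752) = Add(Add(2, Mul(Rational(8, 3), Add(-21, Mul(7, -23, -10)))), 46752) = Add(Add(2, Mul(Rational(8, 3), Add(-21, 1610))), 46752) = Add(Add(2, Mul(Rational(8, 3), 1589)), 46752) = Add(Add(2, Rational(12712, 3)), 46752) = Add(Rational(12718, 3), 46752) = Rational(152974, 3)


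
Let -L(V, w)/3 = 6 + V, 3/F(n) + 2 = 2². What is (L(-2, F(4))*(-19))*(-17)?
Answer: -3876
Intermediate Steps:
F(n) = 3/2 (F(n) = 3/(-2 + 2²) = 3/(-2 + 4) = 3/2)
L(V, w) = -18 - 3*V (L(V, w) = -3*(6 + V) = -18 - 3*V)
(L(-2, F(4))*(-19))*(-17) = ((-18 - 3*(-2))*(-19))*(-17) = ((-18 + 6)*(-19))*(-17) = -12*(-19)*(-17) = 228*(-17) = -3876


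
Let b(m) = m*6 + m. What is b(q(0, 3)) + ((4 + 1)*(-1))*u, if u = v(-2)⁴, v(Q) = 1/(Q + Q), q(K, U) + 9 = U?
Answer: -10757/256 ≈ -42.020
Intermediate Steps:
q(K, U) = -9 + U
v(Q) = 1/(2*Q)
b(m) = 7*m (b(m) = 6*m + m = 7*m)
u = 1/256 (u = ((½)/(-2))⁴ = ((½)*(-½))⁴ = (-¼)⁴ = 1/256 ≈ 0.0039063)
b(q(0, 3)) + ((4 + 1)*(-1))*u = 7*(-9 + 3) + ((4 + 1)*(-1))*(1/256) = 7*(-6) + (5*(-1))*(1/256) = -42 - 5*1/256 = -42 - 5/256 = -10757/256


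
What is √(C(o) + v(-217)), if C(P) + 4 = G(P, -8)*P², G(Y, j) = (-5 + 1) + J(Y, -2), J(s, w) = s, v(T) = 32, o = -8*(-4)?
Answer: 10*√287 ≈ 169.41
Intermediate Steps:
o = 32
G(Y, j) = -4 + Y (G(Y, j) = (-5 + 1) + Y = -4 + Y)
C(P) = -4 + P²*(-4 + P) (C(P) = -4 + (-4 + P)*P² = -4 + P²*(-4 + P))
√(C(o) + v(-217)) = √((-4 + 32²*(-4 + 32)) + 32) = √((-4 + 1024*28) + 32) = √((-4 + 28672) + 32) = √(28668 + 32) = √28700 = 10*√287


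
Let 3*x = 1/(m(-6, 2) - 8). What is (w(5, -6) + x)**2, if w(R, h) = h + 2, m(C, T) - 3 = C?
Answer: 17689/1089 ≈ 16.243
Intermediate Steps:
m(C, T) = 3 + C
w(R, h) = 2 + h
x = -1/33 (x = 1/(3*((3 - 6) - 8)) = 1/(3*(-3 - 8)) = (1/3)/(-11) = (1/3)*(-1/11) = -1/33 ≈ -0.030303)
(w(5, -6) + x)**2 = ((2 - 6) - 1/33)**2 = (-4 - 1/33)**2 = (-133/33)**2 = 17689/1089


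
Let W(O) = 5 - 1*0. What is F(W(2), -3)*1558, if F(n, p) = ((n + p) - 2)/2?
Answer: 0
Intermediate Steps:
W(O) = 5 (W(O) = 5 + 0 = 5)
F(n, p) = -1 + n/2 + p/2 (F(n, p) = (-2 + n + p)*(½) = -1 + n/2 + p/2)
F(W(2), -3)*1558 = (-1 + (½)*5 + (½)*(-3))*1558 = (-1 + 5/2 - 3/2)*1558 = 0*1558 = 0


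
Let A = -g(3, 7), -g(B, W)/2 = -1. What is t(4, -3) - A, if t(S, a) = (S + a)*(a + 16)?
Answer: 15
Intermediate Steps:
g(B, W) = 2 (g(B, W) = -2*(-1) = 2)
t(S, a) = (16 + a)*(S + a) (t(S, a) = (S + a)*(16 + a) = (16 + a)*(S + a))
A = -2 (A = -1*2 = -2)
t(4, -3) - A = ((-3)**2 + 16*4 + 16*(-3) + 4*(-3)) - 1*(-2) = (9 + 64 - 48 - 12) + 2 = 13 + 2 = 15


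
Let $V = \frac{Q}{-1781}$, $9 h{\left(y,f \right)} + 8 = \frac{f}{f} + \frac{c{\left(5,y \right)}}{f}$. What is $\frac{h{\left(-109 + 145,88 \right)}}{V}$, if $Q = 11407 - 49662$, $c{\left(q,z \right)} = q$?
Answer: $- \frac{1088191}{30297960} \approx -0.035916$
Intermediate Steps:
$Q = -38255$ ($Q = 11407 - 49662 = -38255$)
$h{\left(y,f \right)} = - \frac{7}{9} + \frac{5}{9 f}$ ($h{\left(y,f \right)} = - \frac{8}{9} + \frac{\frac{f}{f} + \frac{5}{f}}{9} = - \frac{8}{9} + \frac{1 + \frac{5}{f}}{9} = - \frac{8}{9} + \left(\frac{1}{9} + \frac{5}{9 f}\right) = - \frac{7}{9} + \frac{5}{9 f}$)
$V = \frac{38255}{1781}$ ($V = - \frac{38255}{-1781} = \left(-38255\right) \left(- \frac{1}{1781}\right) = \frac{38255}{1781} \approx 21.479$)
$\frac{h{\left(-109 + 145,88 \right)}}{V} = \frac{\frac{1}{9} \cdot \frac{1}{88} \left(5 - 616\right)}{\frac{38255}{1781}} = \frac{1}{9} \cdot \frac{1}{88} \left(5 - 616\right) \frac{1781}{38255} = \frac{1}{9} \cdot \frac{1}{88} \left(-611\right) \frac{1781}{38255} = \left(- \frac{611}{792}\right) \frac{1781}{38255} = - \frac{1088191}{30297960}$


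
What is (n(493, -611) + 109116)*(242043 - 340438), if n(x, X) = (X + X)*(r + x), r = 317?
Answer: 86656870080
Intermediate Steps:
n(x, X) = 2*X*(317 + x) (n(x, X) = (X + X)*(317 + x) = (2*X)*(317 + x) = 2*X*(317 + x))
(n(493, -611) + 109116)*(242043 - 340438) = (2*(-611)*(317 + 493) + 109116)*(242043 - 340438) = (2*(-611)*810 + 109116)*(-98395) = (-989820 + 109116)*(-98395) = -880704*(-98395) = 86656870080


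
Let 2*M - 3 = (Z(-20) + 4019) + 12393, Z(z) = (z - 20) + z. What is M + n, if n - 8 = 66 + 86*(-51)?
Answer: 7731/2 ≈ 3865.5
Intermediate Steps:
n = -4312 (n = 8 + (66 + 86*(-51)) = 8 + (66 - 4386) = 8 - 4320 = -4312)
Z(z) = -20 + 2*z (Z(z) = (-20 + z) + z = -20 + 2*z)
M = 16355/2 (M = 3/2 + (((-20 + 2*(-20)) + 4019) + 12393)/2 = 3/2 + (((-20 - 40) + 4019) + 12393)/2 = 3/2 + ((-60 + 4019) + 12393)/2 = 3/2 + (3959 + 12393)/2 = 3/2 + (1/2)*16352 = 3/2 + 8176 = 16355/2 ≈ 8177.5)
M + n = 16355/2 - 4312 = 7731/2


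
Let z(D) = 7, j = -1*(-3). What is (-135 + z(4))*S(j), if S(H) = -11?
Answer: 1408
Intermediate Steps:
j = 3
(-135 + z(4))*S(j) = (-135 + 7)*(-11) = -128*(-11) = 1408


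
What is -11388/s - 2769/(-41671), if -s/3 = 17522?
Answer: 103350767/365079631 ≈ 0.28309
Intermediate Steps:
s = -52566 (s = -3*17522 = -52566)
-11388/s - 2769/(-41671) = -11388/(-52566) - 2769/(-41671) = -11388*(-1/52566) - 2769*(-1/41671) = 1898/8761 + 2769/41671 = 103350767/365079631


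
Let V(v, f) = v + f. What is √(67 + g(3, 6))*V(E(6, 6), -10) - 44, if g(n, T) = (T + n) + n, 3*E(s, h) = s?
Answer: -44 - 8*√79 ≈ -115.11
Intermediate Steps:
E(s, h) = s/3
g(n, T) = T + 2*n
V(v, f) = f + v
√(67 + g(3, 6))*V(E(6, 6), -10) - 44 = √(67 + (6 + 2*3))*(-10 + (⅓)*6) - 44 = √(67 + (6 + 6))*(-10 + 2) - 44 = √(67 + 12)*(-8) - 44 = √79*(-8) - 44 = -8*√79 - 44 = -44 - 8*√79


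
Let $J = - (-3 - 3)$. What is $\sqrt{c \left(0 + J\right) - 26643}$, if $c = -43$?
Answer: $21 i \sqrt{61} \approx 164.02 i$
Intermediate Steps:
$J = 6$ ($J = \left(-1\right) \left(-6\right) = 6$)
$\sqrt{c \left(0 + J\right) - 26643} = \sqrt{- 43 \left(0 + 6\right) - 26643} = \sqrt{\left(-43\right) 6 - 26643} = \sqrt{-258 - 26643} = \sqrt{-26901} = 21 i \sqrt{61}$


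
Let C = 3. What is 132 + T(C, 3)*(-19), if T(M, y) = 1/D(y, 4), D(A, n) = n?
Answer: 509/4 ≈ 127.25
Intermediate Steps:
T(M, y) = ¼ (T(M, y) = 1/4 = ¼)
132 + T(C, 3)*(-19) = 132 + (¼)*(-19) = 132 - 19/4 = 509/4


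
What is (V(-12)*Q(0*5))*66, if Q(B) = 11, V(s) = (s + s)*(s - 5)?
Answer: 296208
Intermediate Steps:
V(s) = 2*s*(-5 + s) (V(s) = (2*s)*(-5 + s) = 2*s*(-5 + s))
(V(-12)*Q(0*5))*66 = ((2*(-12)*(-5 - 12))*11)*66 = ((2*(-12)*(-17))*11)*66 = (408*11)*66 = 4488*66 = 296208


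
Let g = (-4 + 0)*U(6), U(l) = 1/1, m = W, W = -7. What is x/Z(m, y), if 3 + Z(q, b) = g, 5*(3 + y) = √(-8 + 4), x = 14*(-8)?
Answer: 16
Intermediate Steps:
x = -112
m = -7
y = -3 + 2*I/5 (y = -3 + √(-8 + 4)/5 = -3 + √(-4)/5 = -3 + (2*I)/5 = -3 + 2*I/5 ≈ -3.0 + 0.4*I)
U(l) = 1
g = -4 (g = (-4 + 0)*1 = -4*1 = -4)
Z(q, b) = -7 (Z(q, b) = -3 - 4 = -7)
x/Z(m, y) = -112/(-7) = -112*(-⅐) = 16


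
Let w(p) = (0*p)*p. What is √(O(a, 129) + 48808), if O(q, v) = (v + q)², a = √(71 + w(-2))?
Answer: √(65520 + 258*√71) ≈ 260.18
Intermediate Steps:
w(p) = 0 (w(p) = 0*p = 0)
a = √71 (a = √(71 + 0) = √71 ≈ 8.4261)
O(q, v) = (q + v)²
√(O(a, 129) + 48808) = √((√71 + 129)² + 48808) = √((129 + √71)² + 48808) = √(48808 + (129 + √71)²)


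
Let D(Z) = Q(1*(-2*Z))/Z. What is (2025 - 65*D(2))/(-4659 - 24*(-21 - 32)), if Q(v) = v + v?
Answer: -2285/3387 ≈ -0.67464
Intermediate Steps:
Q(v) = 2*v
D(Z) = -4 (D(Z) = (2*(1*(-2*Z)))/Z = (2*(-2*Z))/Z = (-4*Z)/Z = -4)
(2025 - 65*D(2))/(-4659 - 24*(-21 - 32)) = (2025 - 65*(-4))/(-4659 - 24*(-21 - 32)) = (2025 + 260)/(-4659 - 24*(-53)) = 2285/(-4659 + 1272) = 2285/(-3387) = 2285*(-1/3387) = -2285/3387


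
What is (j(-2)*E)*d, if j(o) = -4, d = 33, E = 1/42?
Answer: -22/7 ≈ -3.1429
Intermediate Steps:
E = 1/42 ≈ 0.023810
(j(-2)*E)*d = -4*1/42*33 = -2/21*33 = -22/7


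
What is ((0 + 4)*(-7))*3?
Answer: -84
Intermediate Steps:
((0 + 4)*(-7))*3 = (4*(-7))*3 = -28*3 = -84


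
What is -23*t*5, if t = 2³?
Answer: -920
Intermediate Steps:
t = 8
-23*t*5 = -23*8*5 = -184*5 = -920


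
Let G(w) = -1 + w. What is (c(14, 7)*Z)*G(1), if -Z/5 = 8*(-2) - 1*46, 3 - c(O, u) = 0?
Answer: 0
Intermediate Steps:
c(O, u) = 3 (c(O, u) = 3 - 1*0 = 3 + 0 = 3)
Z = 310 (Z = -5*(8*(-2) - 1*46) = -5*(-16 - 46) = -5*(-62) = 310)
(c(14, 7)*Z)*G(1) = (3*310)*(-1 + 1) = 930*0 = 0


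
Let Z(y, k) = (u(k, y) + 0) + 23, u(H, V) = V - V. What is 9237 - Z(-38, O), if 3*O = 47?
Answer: 9214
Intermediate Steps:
O = 47/3 (O = (⅓)*47 = 47/3 ≈ 15.667)
u(H, V) = 0
Z(y, k) = 23 (Z(y, k) = (0 + 0) + 23 = 0 + 23 = 23)
9237 - Z(-38, O) = 9237 - 1*23 = 9237 - 23 = 9214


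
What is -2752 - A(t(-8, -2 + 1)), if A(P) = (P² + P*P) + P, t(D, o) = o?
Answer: -2753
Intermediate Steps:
A(P) = P + 2*P² (A(P) = (P² + P²) + P = 2*P² + P = P + 2*P²)
-2752 - A(t(-8, -2 + 1)) = -2752 - (-2 + 1)*(1 + 2*(-2 + 1)) = -2752 - (-1)*(1 + 2*(-1)) = -2752 - (-1)*(1 - 2) = -2752 - (-1)*(-1) = -2752 - 1*1 = -2752 - 1 = -2753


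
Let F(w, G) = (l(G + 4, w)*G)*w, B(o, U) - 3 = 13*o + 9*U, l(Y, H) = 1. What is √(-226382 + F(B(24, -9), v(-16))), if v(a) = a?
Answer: I*√230126 ≈ 479.71*I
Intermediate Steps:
B(o, U) = 3 + 9*U + 13*o (B(o, U) = 3 + (13*o + 9*U) = 3 + (9*U + 13*o) = 3 + 9*U + 13*o)
F(w, G) = G*w (F(w, G) = (1*G)*w = G*w)
√(-226382 + F(B(24, -9), v(-16))) = √(-226382 - 16*(3 + 9*(-9) + 13*24)) = √(-226382 - 16*(3 - 81 + 312)) = √(-226382 - 16*234) = √(-226382 - 3744) = √(-230126) = I*√230126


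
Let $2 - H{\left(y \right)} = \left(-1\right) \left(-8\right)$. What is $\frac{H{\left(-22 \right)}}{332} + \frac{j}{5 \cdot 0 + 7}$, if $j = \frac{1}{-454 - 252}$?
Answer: $- \frac{3748}{205093} \approx -0.018275$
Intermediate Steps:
$H{\left(y \right)} = -6$ ($H{\left(y \right)} = 2 - \left(-1\right) \left(-8\right) = 2 - 8 = -6$)
$j = - \frac{1}{706}$ ($j = \frac{1}{-706} = - \frac{1}{706} \approx -0.0014164$)
$\frac{H{\left(-22 \right)}}{332} + \frac{j}{5 \cdot 0 + 7} = - \frac{6}{332} - \frac{1}{706 \left(5 \cdot 0 + 7\right)} = \left(-6\right) \frac{1}{332} - \frac{1}{706 \left(0 + 7\right)} = - \frac{3}{166} - \frac{1}{706 \cdot 7} = - \frac{3}{166} - \frac{1}{4942} = - \frac{3748}{205093}$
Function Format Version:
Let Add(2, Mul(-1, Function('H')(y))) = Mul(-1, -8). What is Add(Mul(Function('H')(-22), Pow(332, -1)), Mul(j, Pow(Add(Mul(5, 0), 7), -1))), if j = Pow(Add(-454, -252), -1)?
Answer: Rational(-3748, 205093) ≈ -0.018275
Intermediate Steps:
Function('H')(y) = -6 (Function('H')(y) = Add(2, Mul(-1, Mul(-1, -8))) = Add(2, Mul(-1, 8)) = Add(2, -8) = -6)
j = Rational(-1, 706) (j = Pow(-706, -1) = Rational(-1, 706) ≈ -0.0014164)
Add(Mul(Function('H')(-22), Pow(332, -1)), Mul(j, Pow(Add(Mul(5, 0), 7), -1))) = Add(Mul(-6, Pow(332, -1)), Mul(Rational(-1, 706), Pow(Add(Mul(5, 0), 7), -1))) = Add(Mul(-6, Rational(1, 332)), Mul(Rational(-1, 706), Pow(Add(0, 7), -1))) = Add(Rational(-3, 166), Mul(Rational(-1, 706), Pow(7, -1))) = Add(Rational(-3, 166), Mul(Rational(-1, 706), Rational(1, 7))) = Add(Rational(-3, 166), Rational(-1, 4942)) = Rational(-3748, 205093)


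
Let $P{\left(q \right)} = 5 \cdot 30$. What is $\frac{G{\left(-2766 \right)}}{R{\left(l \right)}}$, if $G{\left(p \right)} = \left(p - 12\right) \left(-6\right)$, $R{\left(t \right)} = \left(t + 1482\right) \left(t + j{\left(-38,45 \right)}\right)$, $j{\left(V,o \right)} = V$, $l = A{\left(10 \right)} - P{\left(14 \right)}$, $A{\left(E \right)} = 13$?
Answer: $- \frac{16668}{235375} \approx -0.070815$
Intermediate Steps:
$P{\left(q \right)} = 150$
$l = -137$ ($l = 13 - 150 = -137$)
$R{\left(t \right)} = \left(-38 + t\right) \left(1482 + t\right)$ ($R{\left(t \right)} = \left(t + 1482\right) \left(t - 38\right) = \left(1482 + t\right) \left(-38 + t\right) = \left(-38 + t\right) \left(1482 + t\right)$)
$G{\left(p \right)} = 72 - 6 p$ ($G{\left(p \right)} = \left(-12 + p\right) \left(-6\right) = 72 - 6 p$)
$\frac{G{\left(-2766 \right)}}{R{\left(l \right)}} = \frac{72 - -16596}{-56316 + \left(-137\right)^{2} + 1444 \left(-137\right)} = \frac{72 + 16596}{-56316 + 18769 - 197828} = \frac{16668}{-235375} = 16668 \left(- \frac{1}{235375}\right) = - \frac{16668}{235375}$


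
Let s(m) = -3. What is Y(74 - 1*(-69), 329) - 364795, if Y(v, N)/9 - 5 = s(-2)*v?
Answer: -368611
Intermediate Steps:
Y(v, N) = 45 - 27*v (Y(v, N) = 45 + 9*(-3*v) = 45 - 27*v)
Y(74 - 1*(-69), 329) - 364795 = (45 - 27*(74 - 1*(-69))) - 364795 = (45 - 27*(74 + 69)) - 364795 = (45 - 27*143) - 364795 = (45 - 3861) - 364795 = -3816 - 364795 = -368611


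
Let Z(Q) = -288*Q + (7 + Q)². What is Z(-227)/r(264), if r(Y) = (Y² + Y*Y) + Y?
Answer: 14222/17457 ≈ 0.81469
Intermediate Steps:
Z(Q) = (7 + Q)² - 288*Q
r(Y) = Y + 2*Y² (r(Y) = (Y² + Y²) + Y = 2*Y² + Y = Y + 2*Y²)
Z(-227)/r(264) = ((7 - 227)² - 288*(-227))/((264*(1 + 2*264))) = ((-220)² + 65376)/((264*(1 + 528))) = (48400 + 65376)/((264*529)) = 113776/139656 = 113776*(1/139656) = 14222/17457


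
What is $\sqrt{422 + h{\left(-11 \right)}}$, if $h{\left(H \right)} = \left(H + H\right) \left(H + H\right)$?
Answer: $\sqrt{906} \approx 30.1$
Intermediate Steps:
$h{\left(H \right)} = 4 H^{2}$ ($h{\left(H \right)} = 2 H 2 H = 4 H^{2}$)
$\sqrt{422 + h{\left(-11 \right)}} = \sqrt{422 + 4 \left(-11\right)^{2}} = \sqrt{422 + 4 \cdot 121} = \sqrt{422 + 484} = \sqrt{906}$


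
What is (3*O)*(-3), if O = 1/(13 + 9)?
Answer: -9/22 ≈ -0.40909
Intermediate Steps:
O = 1/22 ≈ 0.045455
(3*O)*(-3) = (3*(1/22))*(-3) = (3/22)*(-3) = -9/22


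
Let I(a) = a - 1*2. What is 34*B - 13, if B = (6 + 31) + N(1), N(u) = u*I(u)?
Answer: 1211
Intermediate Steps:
I(a) = -2 + a (I(a) = a - 2 = -2 + a)
N(u) = u*(-2 + u)
B = 36 (B = (6 + 31) + 1*(-2 + 1) = 37 + 1*(-1) = 37 - 1 = 36)
34*B - 13 = 34*36 - 13 = 1224 - 13 = 1211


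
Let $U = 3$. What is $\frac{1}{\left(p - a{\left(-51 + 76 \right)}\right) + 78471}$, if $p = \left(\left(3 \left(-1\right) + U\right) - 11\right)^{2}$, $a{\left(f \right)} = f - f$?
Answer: $\frac{1}{78592} \approx 1.2724 \cdot 10^{-5}$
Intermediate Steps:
$a{\left(f \right)} = 0$
$p = 121$ ($p = \left(\left(3 \left(-1\right) + 3\right) - 11\right)^{2} = \left(\left(-3 + 3\right) - 11\right)^{2} = \left(0 - 11\right)^{2} = \left(-11\right)^{2} = 121$)
$\frac{1}{\left(p - a{\left(-51 + 76 \right)}\right) + 78471} = \frac{1}{\left(121 - 0\right) + 78471} = \frac{1}{\left(121 + 0\right) + 78471} = \frac{1}{121 + 78471} = \frac{1}{78592}$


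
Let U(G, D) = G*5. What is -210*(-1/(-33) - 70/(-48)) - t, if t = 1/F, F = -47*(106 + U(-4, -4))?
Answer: -27798833/88924 ≈ -312.61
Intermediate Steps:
U(G, D) = 5*G
F = -4042 (F = -47*(106 + 5*(-4)) = -47*(106 - 20) = -47*86 = -4042)
t = -1/4042 (t = 1/(-4042) = -1/4042 ≈ -0.00024740)
-210*(-1/(-33) - 70/(-48)) - t = -210*(-1/(-33) - 70/(-48)) - 1*(-1/4042) = -210*(-1*(-1/33) - 70*(-1/48)) + 1/4042 = -210*(1/33 + 35/24) + 1/4042 = -210*131/88 + 1/4042 = -13755/44 + 1/4042 = -27798833/88924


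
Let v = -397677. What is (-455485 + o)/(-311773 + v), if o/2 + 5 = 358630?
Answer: -7479/20270 ≈ -0.36897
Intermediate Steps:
o = 717250 (o = -10 + 2*358630 = -10 + 717260 = 717250)
(-455485 + o)/(-311773 + v) = (-455485 + 717250)/(-311773 - 397677) = 261765/(-709450) = 261765*(-1/709450) = -7479/20270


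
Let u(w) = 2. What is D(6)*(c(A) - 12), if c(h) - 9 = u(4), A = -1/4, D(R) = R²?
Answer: -36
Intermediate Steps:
A = -¼ (A = -1*¼ = -¼ ≈ -0.25000)
c(h) = 11 (c(h) = 9 + 2 = 11)
D(6)*(c(A) - 12) = 6²*(11 - 12) = 36*(-1) = -36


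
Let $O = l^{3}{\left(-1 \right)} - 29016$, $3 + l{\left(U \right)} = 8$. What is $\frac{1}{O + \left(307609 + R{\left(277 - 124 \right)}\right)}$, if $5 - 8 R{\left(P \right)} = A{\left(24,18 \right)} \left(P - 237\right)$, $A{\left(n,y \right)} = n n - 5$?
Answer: $\frac{8}{2277713} \approx 3.5123 \cdot 10^{-6}$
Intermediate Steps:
$A{\left(n,y \right)} = -5 + n^{2}$ ($A{\left(n,y \right)} = n^{2} - 5 = -5 + n^{2}$)
$R{\left(P \right)} = \frac{33833}{2} - \frac{571 P}{8}$ ($R{\left(P \right)} = \frac{5}{8} - \frac{\left(-5 + 24^{2}\right) \left(P - 237\right)}{8} = \frac{5}{8} - \frac{\left(-5 + 576\right) \left(-237 + P\right)}{8} = \frac{5}{8} - \frac{571 \left(-237 + P\right)}{8} = \frac{5}{8} - \frac{-135327 + 571 P}{8} = \frac{5}{8} - \left(- \frac{135327}{8} + \frac{571 P}{8}\right) = \frac{33833}{2} - \frac{571 P}{8}$)
$l{\left(U \right)} = 5$ ($l{\left(U \right)} = -3 + 8 = 5$)
$O = -28891$ ($O = 5^{3} - 29016 = 125 - 29016 = -28891$)
$\frac{1}{O + \left(307609 + R{\left(277 - 124 \right)}\right)} = \frac{1}{-28891 + \left(307609 + \left(\frac{33833}{2} - \frac{571 \left(277 - 124\right)}{8}\right)\right)} = \frac{1}{-28891 + \left(307609 + \left(\frac{33833}{2} - \frac{87363}{8}\right)\right)} = \frac{1}{-28891 + \left(307609 + \frac{47969}{8}\right)} = \frac{1}{-28891 + \frac{2508841}{8}} = \frac{1}{\frac{2277713}{8}} = \frac{8}{2277713}$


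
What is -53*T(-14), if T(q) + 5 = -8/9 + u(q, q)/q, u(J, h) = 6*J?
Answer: -53/9 ≈ -5.8889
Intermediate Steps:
T(q) = 1/9 (T(q) = -5 + (-8/9 + (6*q)/q) = -5 + (-8*1/9 + 6) = -5 + (-8/9 + 6) = -5 + 46/9 = 1/9)
-53*T(-14) = -53*1/9 = -53/9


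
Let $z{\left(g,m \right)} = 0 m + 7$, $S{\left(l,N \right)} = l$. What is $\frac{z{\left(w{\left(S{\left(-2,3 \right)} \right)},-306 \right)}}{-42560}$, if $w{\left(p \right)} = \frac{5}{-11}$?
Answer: $- \frac{1}{6080} \approx -0.00016447$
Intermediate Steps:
$w{\left(p \right)} = - \frac{5}{11}$ ($w{\left(p \right)} = 5 \left(- \frac{1}{11}\right) = - \frac{5}{11}$)
$z{\left(g,m \right)} = 7$ ($z{\left(g,m \right)} = 0 + 7 = 7$)
$\frac{z{\left(w{\left(S{\left(-2,3 \right)} \right)},-306 \right)}}{-42560} = \frac{7}{-42560} = 7 \left(- \frac{1}{42560}\right) = - \frac{1}{6080}$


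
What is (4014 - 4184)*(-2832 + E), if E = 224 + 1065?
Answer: 262310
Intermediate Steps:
E = 1289
(4014 - 4184)*(-2832 + E) = (4014 - 4184)*(-2832 + 1289) = -170*(-1543) = 262310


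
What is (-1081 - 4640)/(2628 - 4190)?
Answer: 5721/1562 ≈ 3.6626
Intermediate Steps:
(-1081 - 4640)/(2628 - 4190) = -5721/(-1562) = -5721*(-1/1562) = 5721/1562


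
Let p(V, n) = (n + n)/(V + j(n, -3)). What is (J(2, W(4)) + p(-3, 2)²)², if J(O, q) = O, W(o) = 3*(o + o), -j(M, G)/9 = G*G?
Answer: 779689/194481 ≈ 4.0091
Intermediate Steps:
j(M, G) = -9*G² (j(M, G) = -9*G*G = -9*G²)
W(o) = 6*o (W(o) = 3*(2*o) = 6*o)
p(V, n) = 2*n/(-81 + V) (p(V, n) = (n + n)/(V - 9*(-3)²) = (2*n)/(V - 9*9) = (2*n)/(V - 81) = (2*n)/(-81 + V) = 2*n/(-81 + V))
(J(2, W(4)) + p(-3, 2)²)² = (2 + (2*2/(-81 - 3))²)² = (2 + (2*2/(-84))²)² = (2 + (2*2*(-1/84))²)² = (2 + (-1/21)²)² = (2 + 1/441)² = (883/441)² = 779689/194481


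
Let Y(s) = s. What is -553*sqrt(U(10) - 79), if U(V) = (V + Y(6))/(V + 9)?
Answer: -1659*I*sqrt(3135)/19 ≈ -4888.9*I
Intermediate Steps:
U(V) = (6 + V)/(9 + V) (U(V) = (V + 6)/(V + 9) = (6 + V)/(9 + V))
-553*sqrt(U(10) - 79) = -553*sqrt((6 + 10)/(9 + 10) - 79) = -553*sqrt(16/19 - 79) = -1659*I*sqrt(3135)/19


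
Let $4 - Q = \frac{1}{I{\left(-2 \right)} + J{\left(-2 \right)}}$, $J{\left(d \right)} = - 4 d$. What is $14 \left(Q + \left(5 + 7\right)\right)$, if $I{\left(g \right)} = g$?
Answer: $\frac{665}{3} \approx 221.67$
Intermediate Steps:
$Q = \frac{23}{6}$ ($Q = 4 - \frac{1}{-2 - -8} = 4 - \frac{1}{-2 + 8} = 4 - \frac{1}{6} = \frac{23}{6} \approx 3.8333$)
$14 \left(Q + \left(5 + 7\right)\right) = 14 \left(\frac{23}{6} + \left(5 + 7\right)\right) = 14 \left(\frac{23}{6} + 12\right) = 14 \cdot \frac{95}{6} = \frac{665}{3}$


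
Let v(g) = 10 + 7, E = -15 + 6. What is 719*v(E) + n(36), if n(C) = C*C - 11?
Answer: 13508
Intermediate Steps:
E = -9
n(C) = -11 + C² (n(C) = C² - 11 = -11 + C²)
v(g) = 17
719*v(E) + n(36) = 719*17 + (-11 + 36²) = 12223 + (-11 + 1296) = 12223 + 1285 = 13508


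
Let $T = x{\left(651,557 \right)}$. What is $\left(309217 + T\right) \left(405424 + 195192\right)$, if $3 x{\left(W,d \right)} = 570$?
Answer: $185834794712$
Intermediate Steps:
$x{\left(W,d \right)} = 190$ ($x{\left(W,d \right)} = \frac{1}{3} \cdot 570 = 190$)
$T = 190$
$\left(309217 + T\right) \left(405424 + 195192\right) = \left(309217 + 190\right) \left(405424 + 195192\right) = 309407 \cdot 600616 = 185834794712$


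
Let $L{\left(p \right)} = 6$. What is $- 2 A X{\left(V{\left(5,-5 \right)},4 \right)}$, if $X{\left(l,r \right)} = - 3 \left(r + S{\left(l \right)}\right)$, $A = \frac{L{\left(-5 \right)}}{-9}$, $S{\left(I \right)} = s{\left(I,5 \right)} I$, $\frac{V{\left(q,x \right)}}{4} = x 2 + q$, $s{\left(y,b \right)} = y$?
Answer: $-1616$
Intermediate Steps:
$V{\left(q,x \right)} = 4 q + 8 x$ ($V{\left(q,x \right)} = 4 \left(x 2 + q\right) = 4 \left(2 x + q\right) = 4 \left(q + 2 x\right) = 4 q + 8 x$)
$S{\left(I \right)} = I^{2}$ ($S{\left(I \right)} = I I = I^{2}$)
$A = - \frac{2}{3}$ ($A = \frac{6}{-9} = 6 \left(- \frac{1}{9}\right) = - \frac{2}{3} \approx -0.66667$)
$X{\left(l,r \right)} = - 3 r - 3 l^{2}$ ($X{\left(l,r \right)} = - 3 \left(r + l^{2}\right) = - 3 r - 3 l^{2}$)
$- 2 A X{\left(V{\left(5,-5 \right)},4 \right)} = \left(-2\right) \left(- \frac{2}{3}\right) \left(\left(-3\right) 4 - 3 \left(4 \cdot 5 + 8 \left(-5\right)\right)^{2}\right) = \frac{4 \left(-12 - 3 \left(20 - 40\right)^{2}\right)}{3} = \frac{4 \left(-12 - 3 \left(-20\right)^{2}\right)}{3} = \frac{4 \left(-12 - 1200\right)}{3} = \frac{4}{3} \left(-1212\right) = -1616$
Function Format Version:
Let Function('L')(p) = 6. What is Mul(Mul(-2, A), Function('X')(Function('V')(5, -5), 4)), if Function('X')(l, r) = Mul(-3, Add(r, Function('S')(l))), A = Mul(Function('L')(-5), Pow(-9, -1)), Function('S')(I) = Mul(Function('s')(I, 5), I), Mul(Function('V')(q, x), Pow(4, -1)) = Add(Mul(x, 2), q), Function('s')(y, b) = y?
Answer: -1616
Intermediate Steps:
Function('V')(q, x) = Add(Mul(4, q), Mul(8, x)) (Function('V')(q, x) = Mul(4, Add(Mul(x, 2), q)) = Mul(4, Add(Mul(2, x), q)) = Mul(4, Add(q, Mul(2, x))) = Add(Mul(4, q), Mul(8, x)))
Function('S')(I) = Pow(I, 2) (Function('S')(I) = Mul(I, I) = Pow(I, 2))
A = Rational(-2, 3) (A = Mul(6, Pow(-9, -1)) = Mul(6, Rational(-1, 9)) = Rational(-2, 3) ≈ -0.66667)
Function('X')(l, r) = Add(Mul(-3, r), Mul(-3, Pow(l, 2))) (Function('X')(l, r) = Mul(-3, Add(r, Pow(l, 2))) = Add(Mul(-3, r), Mul(-3, Pow(l, 2))))
Mul(Mul(-2, A), Function('X')(Function('V')(5, -5), 4)) = Mul(Mul(-2, Rational(-2, 3)), Add(Mul(-3, 4), Mul(-3, Pow(Add(Mul(4, 5), Mul(8, -5)), 2)))) = Mul(Rational(4, 3), Add(-12, Mul(-3, Pow(Add(20, -40), 2)))) = Mul(Rational(4, 3), Add(-12, Mul(-3, Pow(-20, 2)))) = Mul(Rational(4, 3), Add(-12, Mul(-3, 400))) = Mul(Rational(4, 3), Add(-12, -1200)) = Mul(Rational(4, 3), -1212) = -1616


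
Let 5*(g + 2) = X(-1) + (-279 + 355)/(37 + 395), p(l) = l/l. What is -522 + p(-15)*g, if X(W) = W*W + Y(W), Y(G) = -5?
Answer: -283373/540 ≈ -524.76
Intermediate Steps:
p(l) = 1
X(W) = -5 + W² (X(W) = W*W - 5 = W² - 5 = -5 + W²)
g = -1493/540 (g = -2 + ((-5 + (-1)²) + (-279 + 355)/(37 + 395))/5 = -2 + ((-5 + 1) + 76/432)/5 = -2 + (-4 + 76*(1/432))/5 = -2 + (-4 + 19/108)/5 = -2 + (⅕)*(-413/108) = -2 - 413/540 = -1493/540 ≈ -2.7648)
-522 + p(-15)*g = -522 + 1*(-1493/540) = -522 - 1493/540 = -283373/540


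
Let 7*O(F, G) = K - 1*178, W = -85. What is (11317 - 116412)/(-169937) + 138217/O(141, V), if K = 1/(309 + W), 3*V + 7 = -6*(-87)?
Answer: -36825279649127/6775558127 ≈ -5435.0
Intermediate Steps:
V = 515/3 (V = -7/3 + (-6*(-87))/3 = -7/3 + (1/3)*522 = -7/3 + 174 = 515/3 ≈ 171.67)
K = 1/224 (K = 1/(309 - 85) = 1/224 ≈ 0.0044643)
O(F, G) = -39871/1568 (O(F, G) = (1/224 - 1*178)/7 = (1/224 - 178)/7 = (1/7)*(-39871/224) = -39871/1568)
(11317 - 116412)/(-169937) + 138217/O(141, V) = (11317 - 116412)/(-169937) + 138217/(-39871/1568) = -105095*(-1/169937) + 138217*(-1568/39871) = 105095/169937 - 216724256/39871 = -36825279649127/6775558127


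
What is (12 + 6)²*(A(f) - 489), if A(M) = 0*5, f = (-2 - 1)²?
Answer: -158436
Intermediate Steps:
f = 9 (f = (-3)² = 9)
A(M) = 0
(12 + 6)²*(A(f) - 489) = (12 + 6)²*(0 - 489) = 18²*(-489) = 324*(-489) = -158436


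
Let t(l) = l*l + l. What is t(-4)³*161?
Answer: 278208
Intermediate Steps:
t(l) = l + l² (t(l) = l² + l = l + l²)
t(-4)³*161 = (-4*(1 - 4))³*161 = (-4*(-3))³*161 = 12³*161 = 1728*161 = 278208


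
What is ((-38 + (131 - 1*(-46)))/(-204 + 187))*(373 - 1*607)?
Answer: 32526/17 ≈ 1913.3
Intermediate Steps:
((-38 + (131 - 1*(-46)))/(-204 + 187))*(373 - 1*607) = ((-38 + (131 + 46))/(-17))*(373 - 607) = ((-38 + 177)*(-1/17))*(-234) = (139*(-1/17))*(-234) = -139/17*(-234) = 32526/17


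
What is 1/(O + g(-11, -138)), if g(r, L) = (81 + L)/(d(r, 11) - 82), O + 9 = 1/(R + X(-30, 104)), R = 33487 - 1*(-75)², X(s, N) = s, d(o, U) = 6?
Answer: -27832/229613 ≈ -0.12121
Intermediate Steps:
R = 27862 (R = 33487 - 1*5625 = 33487 - 5625 = 27862)
O = -250487/27832 (O = -9 + 1/(27862 - 30) = -9 + 1/27832 = -250487/27832 ≈ -9.0000)
g(r, L) = -81/76 - L/76 (g(r, L) = (81 + L)/(6 - 82) = (81 + L)/(-76) = (81 + L)*(-1/76) = -81/76 - L/76)
1/(O + g(-11, -138)) = 1/(-250487/27832 + (-81/76 - 1/76*(-138))) = 1/(-250487/27832 + (-81/76 + 69/38)) = 1/(-250487/27832 + ¾) = 1/(-229613/27832) = -27832/229613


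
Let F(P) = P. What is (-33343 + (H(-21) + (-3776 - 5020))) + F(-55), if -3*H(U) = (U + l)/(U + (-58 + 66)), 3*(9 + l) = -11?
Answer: -4936799/117 ≈ -42195.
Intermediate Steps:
l = -38/3 (l = -9 + (⅓)*(-11) = -9 - 11/3 = -38/3 ≈ -12.667)
H(U) = -(-38/3 + U)/(3*(8 + U)) (H(U) = -(U - 38/3)/(3*(U + (-58 + 66))) = -(-38/3 + U)/(3*(U + 8)) = -(-38/3 + U)/(3*(8 + U)))
(-33343 + (H(-21) + (-3776 - 5020))) + F(-55) = (-33343 + ((38 - 3*(-21))/(9*(8 - 21)) + (-3776 - 5020))) - 55 = (-33343 + ((⅑)*(38 + 63)/(-13) - 8796)) - 55 = (-33343 + ((⅑)*(-1/13)*101 - 8796)) - 55 = (-33343 + (-101/117 - 8796)) - 55 = (-33343 - 1029233/117) - 55 = -4930364/117 - 55 = -4936799/117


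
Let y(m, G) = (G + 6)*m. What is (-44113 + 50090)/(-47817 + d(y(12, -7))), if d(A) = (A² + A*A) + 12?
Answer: -5977/47517 ≈ -0.12579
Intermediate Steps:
y(m, G) = m*(6 + G) (y(m, G) = (6 + G)*m = m*(6 + G))
d(A) = 12 + 2*A² (d(A) = (A² + A²) + 12 = 2*A² + 12 = 12 + 2*A²)
(-44113 + 50090)/(-47817 + d(y(12, -7))) = (-44113 + 50090)/(-47817 + (12 + 2*(12*(6 - 7))²)) = 5977/(-47817 + (12 + 2*(12*(-1))²)) = 5977/(-47817 + (12 + 2*(-12)²)) = 5977/(-47817 + (12 + 2*144)) = 5977/(-47817 + (12 + 288)) = 5977/(-47817 + 300) = 5977/(-47517) = 5977*(-1/47517) = -5977/47517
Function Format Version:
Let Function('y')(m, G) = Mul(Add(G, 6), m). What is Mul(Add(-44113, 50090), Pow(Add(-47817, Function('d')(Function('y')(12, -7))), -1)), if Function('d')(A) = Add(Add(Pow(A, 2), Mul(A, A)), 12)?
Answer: Rational(-5977, 47517) ≈ -0.12579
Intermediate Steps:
Function('y')(m, G) = Mul(m, Add(6, G)) (Function('y')(m, G) = Mul(Add(6, G), m) = Mul(m, Add(6, G)))
Function('d')(A) = Add(12, Mul(2, Pow(A, 2))) (Function('d')(A) = Add(Add(Pow(A, 2), Pow(A, 2)), 12) = Add(Mul(2, Pow(A, 2)), 12) = Add(12, Mul(2, Pow(A, 2))))
Mul(Add(-44113, 50090), Pow(Add(-47817, Function('d')(Function('y')(12, -7))), -1)) = Mul(Add(-44113, 50090), Pow(Add(-47817, Add(12, Mul(2, Pow(Mul(12, Add(6, -7)), 2)))), -1)) = Mul(5977, Pow(Add(-47817, Add(12, Mul(2, Pow(Mul(12, -1), 2)))), -1)) = Mul(5977, Pow(Add(-47817, Add(12, Mul(2, Pow(-12, 2)))), -1)) = Mul(5977, Pow(Add(-47817, Add(12, Mul(2, 144))), -1)) = Mul(5977, Pow(Add(-47817, Add(12, 288)), -1)) = Mul(5977, Pow(Add(-47817, 300), -1)) = Mul(5977, Pow(-47517, -1)) = Mul(5977, Rational(-1, 47517)) = Rational(-5977, 47517)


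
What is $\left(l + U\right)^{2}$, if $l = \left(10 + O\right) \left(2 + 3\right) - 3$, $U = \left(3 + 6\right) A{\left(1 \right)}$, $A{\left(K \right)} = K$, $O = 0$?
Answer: $3136$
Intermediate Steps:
$U = 9$ ($U = \left(3 + 6\right) 1 = 9 \cdot 1 = 9$)
$l = 47$ ($l = \left(10 + 0\right) \left(2 + 3\right) - 3 = 10 \cdot 5 - 3 = 50 - 3 = 47$)
$\left(l + U\right)^{2} = \left(47 + 9\right)^{2} = 56^{2} = 3136$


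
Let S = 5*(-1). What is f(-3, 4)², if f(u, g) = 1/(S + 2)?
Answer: ⅑ ≈ 0.11111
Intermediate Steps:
S = -5
f(u, g) = -⅓ (f(u, g) = 1/(-5 + 2) = 1/(-3) = -⅓)
f(-3, 4)² = (-⅓)² = ⅑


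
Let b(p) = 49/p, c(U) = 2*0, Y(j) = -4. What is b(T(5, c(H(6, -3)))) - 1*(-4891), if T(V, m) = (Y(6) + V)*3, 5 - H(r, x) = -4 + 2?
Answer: 14722/3 ≈ 4907.3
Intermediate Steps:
H(r, x) = 7 (H(r, x) = 5 - (-4 + 2) = 5 - 1*(-2) = 5 + 2 = 7)
c(U) = 0
T(V, m) = -12 + 3*V (T(V, m) = (-4 + V)*3 = -12 + 3*V)
b(T(5, c(H(6, -3)))) - 1*(-4891) = 49/(-12 + 3*5) - 1*(-4891) = 49/(-12 + 15) + 4891 = 49/3 + 4891 = 14722/3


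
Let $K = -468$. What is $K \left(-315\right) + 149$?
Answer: $147569$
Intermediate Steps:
$K \left(-315\right) + 149 = \left(-468\right) \left(-315\right) + 149 = 147420 + 149 = 147569$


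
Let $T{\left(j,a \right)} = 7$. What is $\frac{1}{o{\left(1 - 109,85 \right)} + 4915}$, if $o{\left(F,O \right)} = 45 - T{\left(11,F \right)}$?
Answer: $\frac{1}{4953} \approx 0.0002019$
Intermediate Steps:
$o{\left(F,O \right)} = 38$ ($o{\left(F,O \right)} = 45 - 7 = 38$)
$\frac{1}{o{\left(1 - 109,85 \right)} + 4915} = \frac{1}{38 + 4915} = \frac{1}{4953}$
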